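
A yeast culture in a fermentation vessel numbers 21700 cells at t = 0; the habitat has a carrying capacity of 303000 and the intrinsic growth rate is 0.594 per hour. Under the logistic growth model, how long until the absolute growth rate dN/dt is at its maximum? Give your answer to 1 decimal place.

Logistic growth is fastest at N = K/2 = 151500.
A = (K − N₀)/N₀ = 12.963. Set K/(1 + A·e^(−rt)) = K/2 → A·e^(−rt) = 1.
e^(−0.594t) = 1/12.963 = 0.0771418, so t = ln(12.963)/0.594 = 2.5621/0.594 = 4.3133.

4.3 hours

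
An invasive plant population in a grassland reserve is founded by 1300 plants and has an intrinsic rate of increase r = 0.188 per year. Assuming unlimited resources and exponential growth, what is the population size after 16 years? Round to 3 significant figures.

N(t) = N₀·e^(rt) = 1300 × e^(0.188×16) = 1300 × e^3.008.
e^3.008 ≈ 20.247, so N ≈ 1300 × 20.247 = 26320.9.

26300 plants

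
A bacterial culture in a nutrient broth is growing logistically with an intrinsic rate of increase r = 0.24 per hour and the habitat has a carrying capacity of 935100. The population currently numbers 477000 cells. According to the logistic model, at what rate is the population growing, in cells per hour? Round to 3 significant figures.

56100 cells per hour

dN/dt = rN(1 − N/K) = 0.24 × 477000 × (1 − 477000/935100).
1 − 477000/935100 = 0.48989; dN/dt = 0.24 × 477000 × 0.48989 = 56083.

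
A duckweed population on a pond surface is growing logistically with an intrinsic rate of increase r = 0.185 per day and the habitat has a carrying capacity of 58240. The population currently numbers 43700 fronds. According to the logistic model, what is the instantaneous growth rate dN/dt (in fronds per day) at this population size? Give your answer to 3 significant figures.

dN/dt = rN(1 − N/K) = 0.185 × 43700 × (1 − 43700/58240).
1 − 43700/58240 = 0.24966; dN/dt = 0.185 × 43700 × 0.24966 = 2018.3.

2020 fronds per day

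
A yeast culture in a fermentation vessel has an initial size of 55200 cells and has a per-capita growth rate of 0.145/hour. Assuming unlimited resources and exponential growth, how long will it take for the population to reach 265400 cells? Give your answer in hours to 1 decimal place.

10.8 hours

Set N₀·e^(rt) = 265400: e^(0.145·t) = 265400/55200 = 4.808.
0.145·t = ln(4.808) = 1.5703, so t = 1.5703/0.145 = 10.829.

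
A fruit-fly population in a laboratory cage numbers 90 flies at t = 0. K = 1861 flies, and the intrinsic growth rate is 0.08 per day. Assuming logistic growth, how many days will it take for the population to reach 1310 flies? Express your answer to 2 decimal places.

48.07 days

A = (K − N₀)/N₀ = (1861 − 90)/90 = 19.678.
Solve 1861/(1 + 19.678·e^(−0.08t)) = 1310: 1 + 19.678·e^(−0.08t) = 1.4206, so e^(−0.08t) = 0.0213749.
−0.08·t = ln(0.0213749) = -3.8455, so t = 3.8455/0.08 = 48.069.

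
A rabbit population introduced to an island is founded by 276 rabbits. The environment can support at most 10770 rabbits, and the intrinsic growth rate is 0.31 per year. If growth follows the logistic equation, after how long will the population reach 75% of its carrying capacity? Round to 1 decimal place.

15.3 years

A = (K − N₀)/N₀ = (10770 − 276)/276 = 38.022.
Solve 10770/(1 + 38.022·e^(−0.31t)) = 8077.5: 1 + 38.022·e^(−0.31t) = 1.3333, so e^(−0.31t) = 0.00876691.
−0.31·t = ln(0.00876691) = -4.7368, so t = 4.7368/0.31 = 15.28.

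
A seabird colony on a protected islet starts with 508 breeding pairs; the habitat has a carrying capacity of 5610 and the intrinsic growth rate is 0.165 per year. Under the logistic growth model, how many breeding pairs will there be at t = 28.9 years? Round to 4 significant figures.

A = (K − N₀)/N₀ = (5610 − 508)/508 = 10.043.
N(t) = K/(1 + A·e^(−rt)) = 5610/(1 + 10.043×e^(−0.165×28.9)).
e^(−4.769) = 0.0084931; denominator = 1 + 10.043×0.0084931 = 1.0853.
N = 5610/1.0853 = 5169.08.

5169 breeding pairs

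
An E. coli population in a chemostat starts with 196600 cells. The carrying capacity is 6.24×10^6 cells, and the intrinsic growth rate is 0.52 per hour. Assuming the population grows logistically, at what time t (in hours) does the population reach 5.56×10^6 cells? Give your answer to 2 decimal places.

10.63 hours

A = (K − N₀)/N₀ = (6.24×10^6 − 196600)/196600 = 30.74.
Solve 6.24×10^6/(1 + 30.74·e^(−0.52t)) = 5.56×10^6: 1 + 30.74·e^(−0.52t) = 1.1223, so e^(−0.52t) = 0.00397866.
−0.52·t = ln(0.00397866) = -5.5268, so t = 5.5268/0.52 = 10.628.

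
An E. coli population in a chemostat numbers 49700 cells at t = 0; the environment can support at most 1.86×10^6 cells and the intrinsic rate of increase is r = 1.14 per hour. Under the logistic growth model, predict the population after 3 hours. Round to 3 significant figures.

849000 cells

A = (K − N₀)/N₀ = (1.86×10^6 − 49700)/49700 = 36.425.
N(t) = K/(1 + A·e^(−rt)) = 1.86×10^6/(1 + 36.425×e^(−1.14×3)).
e^(−3.42) = 0.032712; denominator = 1 + 36.425×0.032712 = 2.1915.
N = 1.86×10^6/2.1915 = 848720.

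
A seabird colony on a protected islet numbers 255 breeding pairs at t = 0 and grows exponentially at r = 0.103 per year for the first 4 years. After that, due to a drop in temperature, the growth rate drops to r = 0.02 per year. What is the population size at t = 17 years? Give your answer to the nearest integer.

499 breeding pairs

Phase 1: N(4) = 255·e^(0.103×4) = 255·e^0.412 = 385.008.
Phase 2 runs for 17 − 4 = 13 years at r = 0.02.
N(17) = 385.008·e^(0.02×13) = 385.008·e^0.26 = 499.328.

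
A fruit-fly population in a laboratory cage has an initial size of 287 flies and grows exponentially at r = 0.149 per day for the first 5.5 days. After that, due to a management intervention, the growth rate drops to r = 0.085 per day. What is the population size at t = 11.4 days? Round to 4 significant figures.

1075 flies

Phase 1: N(5.5) = 287·e^(0.149×5.5) = 287·e^0.8195 = 651.308.
Phase 2 runs for 11.4 − 5.5 = 5.9 days at r = 0.085.
N(11.4) = 651.308·e^(0.085×5.9) = 651.308·e^0.5015 = 1075.44.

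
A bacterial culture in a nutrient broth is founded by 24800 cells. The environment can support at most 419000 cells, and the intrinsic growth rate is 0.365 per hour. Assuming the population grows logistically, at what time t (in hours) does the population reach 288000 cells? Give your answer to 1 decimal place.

A = (K − N₀)/N₀ = (419000 − 24800)/24800 = 15.895.
Solve 419000/(1 + 15.895·e^(−0.365t)) = 288000: 1 + 15.895·e^(−0.365t) = 1.4549, so e^(−0.365t) = 0.0286163.
−0.365·t = ln(0.0286163) = -3.5538, so t = 3.5538/0.365 = 9.7364.

9.7 hours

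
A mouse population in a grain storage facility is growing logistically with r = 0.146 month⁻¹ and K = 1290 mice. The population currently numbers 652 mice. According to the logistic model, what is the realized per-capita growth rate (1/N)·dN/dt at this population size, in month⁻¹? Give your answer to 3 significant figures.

0.0722 per month

(1/N)·dN/dt = r(1 − N/K) = 0.146 × (1 − 652/1290).
= 0.146 × 0.49457 = 0.072208.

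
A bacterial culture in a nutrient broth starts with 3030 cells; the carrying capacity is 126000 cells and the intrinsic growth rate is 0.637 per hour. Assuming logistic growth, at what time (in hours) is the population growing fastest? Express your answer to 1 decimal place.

Logistic growth is fastest at N = K/2 = 63000.
A = (K − N₀)/N₀ = 40.584. Set K/(1 + A·e^(−rt)) = K/2 → A·e^(−rt) = 1.
e^(−0.637t) = 1/40.584 = 0.0246402, so t = ln(40.584)/0.637 = 3.7034/0.637 = 5.8138.

5.8 hours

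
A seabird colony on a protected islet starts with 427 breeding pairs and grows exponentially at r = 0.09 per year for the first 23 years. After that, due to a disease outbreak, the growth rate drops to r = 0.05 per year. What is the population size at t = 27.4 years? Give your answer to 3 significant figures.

4220 breeding pairs

Phase 1: N(23) = 427·e^(0.09×23) = 427·e^2.07 = 3383.9.
Phase 2 runs for 27.4 − 23 = 4.4 years at r = 0.05.
N(27.4) = 3383.9·e^(0.05×4.4) = 3383.9·e^0.22 = 4216.6.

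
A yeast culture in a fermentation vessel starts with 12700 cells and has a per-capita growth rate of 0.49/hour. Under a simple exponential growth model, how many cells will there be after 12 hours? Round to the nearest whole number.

N(t) = N₀·e^(rt) = 12700 × e^(0.49×12) = 12700 × e^5.88.
e^5.88 ≈ 357.81, so N ≈ 12700 × 357.81 = 4.544177×10^6.

4544177 cells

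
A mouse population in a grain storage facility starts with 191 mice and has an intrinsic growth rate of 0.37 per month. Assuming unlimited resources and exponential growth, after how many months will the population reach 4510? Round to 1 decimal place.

Set N₀·e^(rt) = 4510: e^(0.37·t) = 4510/191 = 23.613.
0.37·t = ln(23.613) = 3.1618, so t = 3.1618/0.37 = 8.5453.

8.5 months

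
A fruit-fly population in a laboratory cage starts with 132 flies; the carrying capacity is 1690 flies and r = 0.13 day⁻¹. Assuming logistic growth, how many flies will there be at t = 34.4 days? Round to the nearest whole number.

1489 flies

A = (K − N₀)/N₀ = (1690 − 132)/132 = 11.803.
N(t) = K/(1 + A·e^(−rt)) = 1690/(1 + 11.803×e^(−0.13×34.4)).
e^(−4.472) = 0.011424; denominator = 1 + 11.803×0.011424 = 1.1348.
N = 1690/1.1348 = 1489.19.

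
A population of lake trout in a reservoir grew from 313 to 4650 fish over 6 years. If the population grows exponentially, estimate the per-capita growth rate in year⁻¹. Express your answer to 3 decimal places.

From N(t) = N₀·e^(rt): e^(r·6) = 4650/313 = 14.856.
r·6 = ln(14.856) = 2.6984, so r = 2.6984/6 = 0.44974.

0.450 per year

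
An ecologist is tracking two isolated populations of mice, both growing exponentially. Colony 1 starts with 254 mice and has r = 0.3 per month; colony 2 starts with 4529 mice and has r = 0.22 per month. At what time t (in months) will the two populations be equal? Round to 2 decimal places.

36.01 months

Set 254·e^(0.3t) = 4529·e^(0.22t).
e^((0.3 − 0.22)t) = 4529/254 → e^(0.08·t) = 17.831.
0.08·t = ln(17.831) = 2.8809, so t = 2.8809/0.08 = 36.012.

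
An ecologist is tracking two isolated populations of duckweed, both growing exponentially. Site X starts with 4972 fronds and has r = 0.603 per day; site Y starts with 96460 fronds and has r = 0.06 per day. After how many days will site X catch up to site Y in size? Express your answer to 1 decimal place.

Set 4972·e^(0.603t) = 96460·e^(0.06t).
e^((0.603 − 0.06)t) = 96460/4972 → e^(0.543·t) = 19.401.
0.543·t = ln(19.401) = 2.9653, so t = 2.9653/0.543 = 5.461.

5.5 days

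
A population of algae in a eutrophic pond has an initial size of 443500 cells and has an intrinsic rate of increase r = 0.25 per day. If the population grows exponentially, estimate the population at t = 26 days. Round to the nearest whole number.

294990314 cells

N(t) = N₀·e^(rt) = 443500 × e^(0.25×26) = 443500 × e^6.5.
e^6.5 ≈ 665.14, so N ≈ 443500 × 665.14 = 2.949903×10^8.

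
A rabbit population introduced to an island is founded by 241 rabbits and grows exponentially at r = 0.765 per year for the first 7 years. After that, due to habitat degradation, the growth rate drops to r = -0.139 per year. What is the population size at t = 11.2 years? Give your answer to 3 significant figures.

28500 rabbits

Phase 1: N(7) = 241·e^(0.765×7) = 241·e^5.355 = 51011.
Phase 2 runs for 11.2 − 7 = 4.2 years at r = -0.139.
N(11.2) = 51011·e^(-0.139×4.2) = 51011·e^-0.5838 = 28452.7.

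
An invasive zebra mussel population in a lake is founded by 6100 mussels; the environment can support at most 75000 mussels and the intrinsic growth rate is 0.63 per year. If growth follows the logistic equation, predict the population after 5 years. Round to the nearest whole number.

A = (K − N₀)/N₀ = (75000 − 6100)/6100 = 11.295.
N(t) = K/(1 + A·e^(−rt)) = 75000/(1 + 11.295×e^(−0.63×5)).
e^(−3.15) = 0.042852; denominator = 1 + 11.295×0.042852 = 1.484.
N = 75000/1.484 = 50538.5.

50538 mussels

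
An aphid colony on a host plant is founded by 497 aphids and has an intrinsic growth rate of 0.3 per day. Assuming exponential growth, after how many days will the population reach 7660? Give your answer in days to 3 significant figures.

9.12 days

Set N₀·e^(rt) = 7660: e^(0.3·t) = 7660/497 = 15.412.
0.3·t = ln(15.412) = 2.7352, so t = 2.7352/0.3 = 9.1173.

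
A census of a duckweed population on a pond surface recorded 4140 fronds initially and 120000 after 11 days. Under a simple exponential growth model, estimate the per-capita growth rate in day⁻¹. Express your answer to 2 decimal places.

From N(t) = N₀·e^(rt): e^(r·11) = 120000/4140 = 28.986.
r·11 = ln(28.986) = 3.3668, so r = 3.3668/11 = 0.30607.

0.31 per day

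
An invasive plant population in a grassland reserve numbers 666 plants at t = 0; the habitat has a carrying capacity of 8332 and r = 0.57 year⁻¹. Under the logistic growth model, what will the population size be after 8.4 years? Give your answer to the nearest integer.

A = (K − N₀)/N₀ = (8332 − 666)/666 = 11.511.
N(t) = K/(1 + A·e^(−rt)) = 8332/(1 + 11.511×e^(−0.57×8.4)).
e^(−4.788) = 0.0083291; denominator = 1 + 11.511×0.0083291 = 1.0959.
N = 8332/1.0959 = 7603.08.

7603 plants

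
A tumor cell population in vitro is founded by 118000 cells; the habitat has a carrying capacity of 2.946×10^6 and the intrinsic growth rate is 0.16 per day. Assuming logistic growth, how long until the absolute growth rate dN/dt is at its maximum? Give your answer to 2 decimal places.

Logistic growth is fastest at N = K/2 = 1.473×10^6.
A = (K − N₀)/N₀ = 23.966. Set K/(1 + A·e^(−rt)) = K/2 → A·e^(−rt) = 1.
e^(−0.16t) = 1/23.966 = 0.0417256, so t = ln(23.966)/0.16 = 3.1766/0.16 = 19.854.

19.85 days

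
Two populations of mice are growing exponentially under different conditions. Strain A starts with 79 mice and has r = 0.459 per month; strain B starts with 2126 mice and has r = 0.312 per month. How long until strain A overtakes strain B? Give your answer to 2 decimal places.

22.40 months

Set 79·e^(0.459t) = 2126·e^(0.312t).
e^((0.459 − 0.312)t) = 2126/79 → e^(0.147·t) = 26.911.
0.147·t = ln(26.911) = 3.2925, so t = 3.2925/0.147 = 22.398.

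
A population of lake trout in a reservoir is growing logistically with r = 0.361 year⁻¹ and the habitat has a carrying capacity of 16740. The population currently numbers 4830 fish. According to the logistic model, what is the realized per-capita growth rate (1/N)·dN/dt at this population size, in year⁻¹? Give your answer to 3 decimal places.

0.257 per year

(1/N)·dN/dt = r(1 − N/K) = 0.361 × (1 − 4830/16740).
= 0.361 × 0.71147 = 0.25684.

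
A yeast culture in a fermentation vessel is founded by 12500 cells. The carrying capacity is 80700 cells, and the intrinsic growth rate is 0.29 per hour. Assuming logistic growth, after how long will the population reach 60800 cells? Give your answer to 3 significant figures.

A = (K − N₀)/N₀ = (80700 − 12500)/12500 = 5.456.
Solve 80700/(1 + 5.456·e^(−0.29t)) = 60800: 1 + 5.456·e^(−0.29t) = 1.3273, so e^(−0.29t) = 0.0599895.
−0.29·t = ln(0.0599895) = -2.8136, so t = 2.8136/0.29 = 9.702.

9.70 hours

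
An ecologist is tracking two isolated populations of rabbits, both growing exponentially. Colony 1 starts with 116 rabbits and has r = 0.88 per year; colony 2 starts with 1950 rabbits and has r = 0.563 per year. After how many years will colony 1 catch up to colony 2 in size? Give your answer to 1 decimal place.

Set 116·e^(0.88t) = 1950·e^(0.563t).
e^((0.88 − 0.563)t) = 1950/116 → e^(0.317·t) = 16.81.
0.317·t = ln(16.81) = 2.822, so t = 2.822/0.317 = 8.9022.

8.9 years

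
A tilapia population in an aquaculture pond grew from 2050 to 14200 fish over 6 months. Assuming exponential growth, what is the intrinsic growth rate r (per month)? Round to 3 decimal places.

0.323 per month

From N(t) = N₀·e^(rt): e^(r·6) = 14200/2050 = 6.9268.
r·6 = ln(6.9268) = 1.9354, so r = 1.9354/6 = 0.32257.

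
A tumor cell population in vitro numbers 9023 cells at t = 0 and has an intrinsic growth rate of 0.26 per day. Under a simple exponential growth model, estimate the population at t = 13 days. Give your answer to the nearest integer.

265012 cells

N(t) = N₀·e^(rt) = 9023 × e^(0.26×13) = 9023 × e^3.38.
e^3.38 ≈ 29.371, so N ≈ 9023 × 29.371 = 265012.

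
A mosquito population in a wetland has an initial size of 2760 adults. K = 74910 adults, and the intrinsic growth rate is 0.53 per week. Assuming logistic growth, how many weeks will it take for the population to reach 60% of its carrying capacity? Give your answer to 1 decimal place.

A = (K − N₀)/N₀ = (74910 − 2760)/2760 = 26.141.
Solve 74910/(1 + 26.141·e^(−0.53t)) = 44946: 1 + 26.141·e^(−0.53t) = 1.6667, so e^(−0.53t) = 0.0255024.
−0.53·t = ln(0.0255024) = -3.669, so t = 3.669/0.53 = 6.9226.

6.9 weeks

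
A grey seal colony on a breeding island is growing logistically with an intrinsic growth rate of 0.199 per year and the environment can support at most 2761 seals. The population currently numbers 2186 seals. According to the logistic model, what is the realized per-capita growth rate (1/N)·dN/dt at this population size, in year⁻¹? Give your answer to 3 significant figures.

(1/N)·dN/dt = r(1 − N/K) = 0.199 × (1 − 2186/2761).
= 0.199 × 0.20826 = 0.041443.

0.0414 per year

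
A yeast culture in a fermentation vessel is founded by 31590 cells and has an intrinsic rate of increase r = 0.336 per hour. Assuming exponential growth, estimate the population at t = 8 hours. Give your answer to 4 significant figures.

N(t) = N₀·e^(rt) = 31590 × e^(0.336×8) = 31590 × e^2.688.
e^2.688 ≈ 14.702, so N ≈ 31590 × 14.702 = 464444.

464400 cells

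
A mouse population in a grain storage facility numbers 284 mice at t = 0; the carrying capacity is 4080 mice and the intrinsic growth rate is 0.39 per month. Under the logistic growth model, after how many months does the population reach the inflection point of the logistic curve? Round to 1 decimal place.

Logistic growth is fastest at N = K/2 = 2040.
A = (K − N₀)/N₀ = 13.366. Set K/(1 + A·e^(−rt)) = K/2 → A·e^(−rt) = 1.
e^(−0.39t) = 1/13.366 = 0.0748156, so t = ln(13.366)/0.39 = 2.5927/0.39 = 6.648.

6.6 months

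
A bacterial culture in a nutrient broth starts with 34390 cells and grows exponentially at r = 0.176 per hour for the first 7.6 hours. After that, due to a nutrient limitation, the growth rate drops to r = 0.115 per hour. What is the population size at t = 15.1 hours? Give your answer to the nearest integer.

310401 cells

Phase 1: N(7.6) = 34390·e^(0.176×7.6) = 34390·e^1.338 = 131022.
Phase 2 runs for 15.1 − 7.6 = 7.5 hours at r = 0.115.
N(15.1) = 131022·e^(0.115×7.5) = 131022·e^0.8625 = 310401.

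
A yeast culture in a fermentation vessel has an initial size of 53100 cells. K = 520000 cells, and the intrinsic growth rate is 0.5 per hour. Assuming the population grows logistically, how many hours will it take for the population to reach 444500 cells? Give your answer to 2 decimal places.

7.89 hours

A = (K − N₀)/N₀ = (520000 − 53100)/53100 = 8.7928.
Solve 520000/(1 + 8.7928·e^(−0.5t)) = 444500: 1 + 8.7928·e^(−0.5t) = 1.1699, so e^(−0.5t) = 0.0193173.
−0.5·t = ln(0.0193173) = -3.9468, so t = 3.9468/0.5 = 7.8935.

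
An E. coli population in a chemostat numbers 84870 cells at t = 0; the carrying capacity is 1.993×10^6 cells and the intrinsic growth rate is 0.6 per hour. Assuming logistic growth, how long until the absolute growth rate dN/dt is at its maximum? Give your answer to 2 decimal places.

Logistic growth is fastest at N = K/2 = 996500.
A = (K − N₀)/N₀ = 22.483. Set K/(1 + A·e^(−rt)) = K/2 → A·e^(−rt) = 1.
e^(−0.6t) = 1/22.483 = 0.0444781, so t = ln(22.483)/0.6 = 3.1128/0.6 = 5.1879.

5.19 hours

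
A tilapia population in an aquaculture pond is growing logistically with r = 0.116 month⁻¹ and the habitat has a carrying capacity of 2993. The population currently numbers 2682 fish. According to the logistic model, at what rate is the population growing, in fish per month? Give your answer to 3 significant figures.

32.3 fish per month

dN/dt = rN(1 − N/K) = 0.116 × 2682 × (1 − 2682/2993).
1 − 2682/2993 = 0.10391; dN/dt = 0.116 × 2682 × 0.10391 = 32.327.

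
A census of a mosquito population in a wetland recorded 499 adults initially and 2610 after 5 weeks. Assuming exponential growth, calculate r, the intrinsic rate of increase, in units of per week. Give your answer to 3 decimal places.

0.331 per week

From N(t) = N₀·e^(rt): e^(r·5) = 2610/499 = 5.2305.
r·5 = ln(5.2305) = 1.6545, so r = 1.6545/5 = 0.3309.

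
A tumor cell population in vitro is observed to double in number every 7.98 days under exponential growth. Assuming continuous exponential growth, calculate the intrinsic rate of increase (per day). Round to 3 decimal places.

0.087 per day

r = ln(2)/t_d = 0.6931/7.98 = 0.086861.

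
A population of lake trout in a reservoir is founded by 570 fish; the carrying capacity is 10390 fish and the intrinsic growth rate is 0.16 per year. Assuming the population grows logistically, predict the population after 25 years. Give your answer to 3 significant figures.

A = (K − N₀)/N₀ = (10390 − 570)/570 = 17.228.
N(t) = K/(1 + A·e^(−rt)) = 10390/(1 + 17.228×e^(−0.16×25)).
e^(−4) = 0.018316; denominator = 1 + 17.228×0.018316 = 1.3155.
N = 10390/1.3155 = 7897.88.

7900 fish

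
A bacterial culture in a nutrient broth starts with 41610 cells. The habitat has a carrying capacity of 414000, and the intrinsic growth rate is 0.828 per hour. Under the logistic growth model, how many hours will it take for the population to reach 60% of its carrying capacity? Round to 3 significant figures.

3.14 hours

A = (K − N₀)/N₀ = (414000 − 41610)/41610 = 8.9495.
Solve 414000/(1 + 8.9495·e^(−0.828t)) = 248400: 1 + 8.9495·e^(−0.828t) = 1.6667, so e^(−0.828t) = 0.0744918.
−0.828·t = ln(0.0744918) = -2.5971, so t = 2.5971/0.828 = 3.1366.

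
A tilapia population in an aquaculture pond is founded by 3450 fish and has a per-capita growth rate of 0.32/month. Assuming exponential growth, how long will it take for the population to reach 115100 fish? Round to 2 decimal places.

10.96 months

Set N₀·e^(rt) = 115100: e^(0.32·t) = 115100/3450 = 33.362.
0.32·t = ln(33.362) = 3.5074, so t = 3.5074/0.32 = 10.961.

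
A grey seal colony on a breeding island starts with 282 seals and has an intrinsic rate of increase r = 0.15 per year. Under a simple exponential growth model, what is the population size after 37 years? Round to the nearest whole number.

72541 seals

N(t) = N₀·e^(rt) = 282 × e^(0.15×37) = 282 × e^5.55.
e^5.55 ≈ 257.24, so N ≈ 282 × 257.24 = 72541.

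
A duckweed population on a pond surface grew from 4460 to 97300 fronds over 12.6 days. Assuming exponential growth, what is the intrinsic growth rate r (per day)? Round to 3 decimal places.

From N(t) = N₀·e^(rt): e^(r·12.6) = 97300/4460 = 21.816.
r·12.6 = ln(21.816) = 3.0827, so r = 3.0827/12.6 = 0.24465.

0.245 per day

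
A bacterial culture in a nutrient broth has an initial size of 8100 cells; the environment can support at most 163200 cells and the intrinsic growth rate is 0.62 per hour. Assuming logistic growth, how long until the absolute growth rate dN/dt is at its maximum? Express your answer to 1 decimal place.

Logistic growth is fastest at N = K/2 = 81600.
A = (K − N₀)/N₀ = 19.148. Set K/(1 + A·e^(−rt)) = K/2 → A·e^(−rt) = 1.
e^(−0.62t) = 1/19.148 = 0.0522244, so t = ln(19.148)/0.62 = 2.9522/0.62 = 4.7616.

4.8 hours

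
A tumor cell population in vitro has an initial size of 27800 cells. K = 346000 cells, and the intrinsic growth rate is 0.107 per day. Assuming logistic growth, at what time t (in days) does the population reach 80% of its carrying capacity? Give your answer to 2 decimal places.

A = (K − N₀)/N₀ = (346000 − 27800)/27800 = 11.446.
Solve 346000/(1 + 11.446·e^(−0.107t)) = 276800: 1 + 11.446·e^(−0.107t) = 1.25, so e^(−0.107t) = 0.0218416.
−0.107·t = ln(0.0218416) = -3.8239, so t = 3.8239/0.107 = 35.738.

35.74 days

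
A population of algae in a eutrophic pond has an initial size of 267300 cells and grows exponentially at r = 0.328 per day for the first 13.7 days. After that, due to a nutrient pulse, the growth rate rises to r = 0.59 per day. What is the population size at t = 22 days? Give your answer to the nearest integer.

3200992971 cells

Phase 1: N(13.7) = 267300·e^(0.328×13.7) = 267300·e^4.494 = 2.390808×10^7.
Phase 2 runs for 22 − 13.7 = 8.3 days at r = 0.59.
N(22) = 2.390808×10^7·e^(0.59×8.3) = 2.390808×10^7·e^4.897 = 3.200993×10^9.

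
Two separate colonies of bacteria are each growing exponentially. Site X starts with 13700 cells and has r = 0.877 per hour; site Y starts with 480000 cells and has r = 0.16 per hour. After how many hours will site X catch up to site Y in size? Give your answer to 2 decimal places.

Set 13700·e^(0.877t) = 480000·e^(0.16t).
e^((0.877 − 0.16)t) = 480000/13700 → e^(0.717·t) = 35.036.
0.717·t = ln(35.036) = 3.5564, so t = 3.5564/0.717 = 4.9601.

4.96 hours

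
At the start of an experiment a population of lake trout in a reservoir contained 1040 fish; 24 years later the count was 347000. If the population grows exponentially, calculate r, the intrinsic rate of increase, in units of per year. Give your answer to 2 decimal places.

0.24 per year

From N(t) = N₀·e^(rt): e^(r·24) = 347000/1040 = 333.65.
r·24 = ln(333.65) = 5.8101, so r = 5.8101/24 = 0.24209.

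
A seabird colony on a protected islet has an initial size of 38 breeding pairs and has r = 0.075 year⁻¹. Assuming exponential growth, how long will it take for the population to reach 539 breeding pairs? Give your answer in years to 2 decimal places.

Set N₀·e^(rt) = 539: e^(0.075·t) = 539/38 = 14.184.
0.075·t = ln(14.184) = 2.6521, so t = 2.6521/0.075 = 35.362.

35.36 years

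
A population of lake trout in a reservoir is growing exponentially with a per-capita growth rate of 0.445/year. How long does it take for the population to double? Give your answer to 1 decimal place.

Doubling time t_d = ln(2)/r = 0.6931/0.445 = 1.5576.

1.6 years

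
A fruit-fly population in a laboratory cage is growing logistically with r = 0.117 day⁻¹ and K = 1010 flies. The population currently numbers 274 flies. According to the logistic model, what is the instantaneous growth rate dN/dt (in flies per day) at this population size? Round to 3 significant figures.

23.4 flies per day

dN/dt = rN(1 − N/K) = 0.117 × 274 × (1 − 274/1010).
1 − 274/1010 = 0.72871; dN/dt = 0.117 × 274 × 0.72871 = 23.361.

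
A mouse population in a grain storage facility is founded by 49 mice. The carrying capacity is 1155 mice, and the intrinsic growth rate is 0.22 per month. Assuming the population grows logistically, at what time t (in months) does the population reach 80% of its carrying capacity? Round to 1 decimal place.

20.5 months

A = (K − N₀)/N₀ = (1155 − 49)/49 = 22.571.
Solve 1155/(1 + 22.571·e^(−0.22t)) = 924: 1 + 22.571·e^(−0.22t) = 1.25, so e^(−0.22t) = 0.0110759.
−0.22·t = ln(0.0110759) = -4.503, so t = 4.503/0.22 = 20.468.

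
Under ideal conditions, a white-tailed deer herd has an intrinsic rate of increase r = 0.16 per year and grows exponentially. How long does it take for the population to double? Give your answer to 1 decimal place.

Doubling time t_d = ln(2)/r = 0.6931/0.16 = 4.3322.

4.3 years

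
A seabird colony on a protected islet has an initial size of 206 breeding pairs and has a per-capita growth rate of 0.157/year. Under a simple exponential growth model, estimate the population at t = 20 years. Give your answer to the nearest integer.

4759 breeding pairs

N(t) = N₀·e^(rt) = 206 × e^(0.157×20) = 206 × e^3.14.
e^3.14 ≈ 23.104, so N ≈ 206 × 23.104 = 4759.4.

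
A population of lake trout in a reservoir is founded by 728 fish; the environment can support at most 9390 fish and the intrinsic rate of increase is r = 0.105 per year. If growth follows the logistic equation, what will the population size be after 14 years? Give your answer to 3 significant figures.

2510 fish

A = (K − N₀)/N₀ = (9390 − 728)/728 = 11.898.
N(t) = K/(1 + A·e^(−rt)) = 9390/(1 + 11.898×e^(−0.105×14)).
e^(−1.47) = 0.22993; denominator = 1 + 11.898×0.22993 = 3.7357.
N = 9390/3.7357 = 2513.56.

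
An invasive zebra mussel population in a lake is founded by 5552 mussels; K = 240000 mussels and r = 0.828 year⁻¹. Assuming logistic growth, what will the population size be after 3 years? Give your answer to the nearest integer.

A = (K − N₀)/N₀ = (240000 − 5552)/5552 = 42.228.
N(t) = K/(1 + A·e^(−rt)) = 240000/(1 + 42.228×e^(−0.828×3)).
e^(−2.484) = 0.083409; denominator = 1 + 42.228×0.083409 = 4.5222.
N = 240000/4.5222 = 53071.9.

53072 mussels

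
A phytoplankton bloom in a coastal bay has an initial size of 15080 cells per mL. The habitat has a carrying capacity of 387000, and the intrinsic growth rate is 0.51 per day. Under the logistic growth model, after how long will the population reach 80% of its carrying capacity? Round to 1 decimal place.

A = (K − N₀)/N₀ = (387000 − 15080)/15080 = 24.663.
Solve 387000/(1 + 24.663·e^(−0.51t)) = 309600: 1 + 24.663·e^(−0.51t) = 1.25, so e^(−0.51t) = 0.0101366.
−0.51·t = ln(0.0101366) = -4.5916, so t = 4.5916/0.51 = 9.0031.

9.0 days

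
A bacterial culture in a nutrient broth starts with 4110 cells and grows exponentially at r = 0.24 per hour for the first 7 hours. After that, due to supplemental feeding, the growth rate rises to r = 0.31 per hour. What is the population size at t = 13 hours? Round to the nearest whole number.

Phase 1: N(7) = 4110·e^(0.24×7) = 4110·e^1.68 = 22052.4.
Phase 2 runs for 13 − 7 = 6 hours at r = 0.31.
N(13) = 22052.4·e^(0.31×6) = 22052.4·e^1.86 = 141659.

141659 cells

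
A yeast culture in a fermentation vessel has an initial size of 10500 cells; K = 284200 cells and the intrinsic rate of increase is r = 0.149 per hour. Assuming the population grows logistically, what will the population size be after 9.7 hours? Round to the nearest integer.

A = (K − N₀)/N₀ = (284200 − 10500)/10500 = 26.067.
N(t) = K/(1 + A·e^(−rt)) = 284200/(1 + 26.067×e^(−0.149×9.7)).
e^(−1.445) = 0.23568; denominator = 1 + 26.067×0.23568 = 7.1433.
N = 284200/7.1433 = 39785.7.

39786 cells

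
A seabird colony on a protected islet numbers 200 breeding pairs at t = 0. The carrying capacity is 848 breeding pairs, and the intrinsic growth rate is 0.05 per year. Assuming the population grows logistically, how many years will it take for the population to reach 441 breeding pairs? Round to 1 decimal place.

A = (K − N₀)/N₀ = (848 − 200)/200 = 3.24.
Solve 848/(1 + 3.24·e^(−0.05t)) = 441: 1 + 3.24·e^(−0.05t) = 1.9229, so e^(−0.05t) = 0.284846.
−0.05·t = ln(0.284846) = -1.2558, so t = 1.2558/0.05 = 25.116.

25.1 years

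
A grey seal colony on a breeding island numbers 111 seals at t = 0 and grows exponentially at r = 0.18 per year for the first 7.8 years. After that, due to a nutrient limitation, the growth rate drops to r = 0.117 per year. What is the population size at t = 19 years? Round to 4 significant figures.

1676 seals

Phase 1: N(7.8) = 111·e^(0.18×7.8) = 111·e^1.404 = 451.931.
Phase 2 runs for 19 − 7.8 = 11.2 years at r = 0.117.
N(19) = 451.931·e^(0.117×11.2) = 451.931·e^1.31 = 1675.61.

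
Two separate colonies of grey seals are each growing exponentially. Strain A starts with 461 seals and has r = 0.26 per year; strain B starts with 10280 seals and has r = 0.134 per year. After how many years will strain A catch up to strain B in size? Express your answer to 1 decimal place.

24.6 years

Set 461·e^(0.26t) = 10280·e^(0.134t).
e^((0.26 − 0.134)t) = 10280/461 → e^(0.126·t) = 22.299.
0.126·t = ln(22.299) = 3.1046, so t = 3.1046/0.126 = 24.639.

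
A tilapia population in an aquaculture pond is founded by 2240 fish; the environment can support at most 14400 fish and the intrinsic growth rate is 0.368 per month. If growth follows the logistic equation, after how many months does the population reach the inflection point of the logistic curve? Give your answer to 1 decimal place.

4.6 months

Logistic growth is fastest at N = K/2 = 7200.
A = (K − N₀)/N₀ = 5.4286. Set K/(1 + A·e^(−rt)) = K/2 → A·e^(−rt) = 1.
e^(−0.368t) = 1/5.4286 = 0.184211, so t = ln(5.4286)/0.368 = 1.6917/0.368 = 4.5969.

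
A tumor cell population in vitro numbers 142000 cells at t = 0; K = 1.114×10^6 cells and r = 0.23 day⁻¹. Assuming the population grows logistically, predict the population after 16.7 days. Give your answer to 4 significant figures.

971200 cells

A = (K − N₀)/N₀ = (1.114×10^6 − 142000)/142000 = 6.8451.
N(t) = K/(1 + A·e^(−rt)) = 1.114×10^6/(1 + 6.8451×e^(−0.23×16.7)).
e^(−3.841) = 0.021472; denominator = 1 + 6.8451×0.021472 = 1.147.
N = 1.114×10^6/1.147 = 971248.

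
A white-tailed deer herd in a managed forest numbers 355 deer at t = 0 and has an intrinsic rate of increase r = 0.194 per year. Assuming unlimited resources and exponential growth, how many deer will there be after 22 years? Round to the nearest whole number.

25339 deer

N(t) = N₀·e^(rt) = 355 × e^(0.194×22) = 355 × e^4.268.
e^4.268 ≈ 71.379, so N ≈ 355 × 71.379 = 25339.5.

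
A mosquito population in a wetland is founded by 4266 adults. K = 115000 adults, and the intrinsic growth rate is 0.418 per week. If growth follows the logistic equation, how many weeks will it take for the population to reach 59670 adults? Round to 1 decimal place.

A = (K − N₀)/N₀ = (115000 − 4266)/4266 = 25.957.
Solve 115000/(1 + 25.957·e^(−0.418t)) = 59670: 1 + 25.957·e^(−0.418t) = 1.9273, so e^(−0.418t) = 0.0357227.
−0.418·t = ln(0.0357227) = -3.332, so t = 3.332/0.418 = 7.9712.

8.0 weeks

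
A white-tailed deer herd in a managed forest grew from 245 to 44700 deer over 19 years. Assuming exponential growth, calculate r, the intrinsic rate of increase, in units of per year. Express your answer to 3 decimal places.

0.274 per year

From N(t) = N₀·e^(rt): e^(r·19) = 44700/245 = 182.45.
r·19 = ln(182.45) = 5.2065, so r = 5.2065/19 = 0.27402.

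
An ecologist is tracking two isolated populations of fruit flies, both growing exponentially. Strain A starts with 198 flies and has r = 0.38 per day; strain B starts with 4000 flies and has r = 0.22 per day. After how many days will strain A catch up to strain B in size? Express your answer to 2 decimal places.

Set 198·e^(0.38t) = 4000·e^(0.22t).
e^((0.38 − 0.22)t) = 4000/198 → e^(0.16·t) = 20.202.
0.16·t = ln(20.202) = 3.0058, so t = 3.0058/0.16 = 18.786.

18.79 days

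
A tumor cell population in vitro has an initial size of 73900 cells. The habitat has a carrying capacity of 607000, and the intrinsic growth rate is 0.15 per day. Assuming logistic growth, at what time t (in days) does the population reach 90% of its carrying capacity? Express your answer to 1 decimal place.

A = (K − N₀)/N₀ = (607000 − 73900)/73900 = 7.2138.
Solve 607000/(1 + 7.2138·e^(−0.15t)) = 546300: 1 + 7.2138·e^(−0.15t) = 1.1111, so e^(−0.15t) = 0.0154026.
−0.15·t = ln(0.0154026) = -4.1732, so t = 4.1732/0.15 = 27.821.

27.8 days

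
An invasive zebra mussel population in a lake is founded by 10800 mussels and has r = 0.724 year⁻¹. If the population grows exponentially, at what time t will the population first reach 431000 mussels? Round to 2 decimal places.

5.09 years

Set N₀·e^(rt) = 431000: e^(0.724·t) = 431000/10800 = 39.907.
0.724·t = ln(39.907) = 3.6866, so t = 3.6866/0.724 = 5.0919.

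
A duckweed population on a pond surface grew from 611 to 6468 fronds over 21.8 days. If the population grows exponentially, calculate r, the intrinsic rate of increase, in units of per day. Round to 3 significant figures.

From N(t) = N₀·e^(rt): e^(r·21.8) = 6468/611 = 10.586.
r·21.8 = ln(10.586) = 2.3595, so r = 2.3595/21.8 = 0.10824.

0.108 per day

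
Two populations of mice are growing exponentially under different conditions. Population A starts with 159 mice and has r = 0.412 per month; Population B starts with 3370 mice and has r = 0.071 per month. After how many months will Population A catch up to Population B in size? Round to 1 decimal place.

Set 159·e^(0.412t) = 3370·e^(0.071t).
e^((0.412 − 0.071)t) = 3370/159 → e^(0.341·t) = 21.195.
0.341·t = ln(21.195) = 3.0538, so t = 3.0538/0.341 = 8.9553.

9.0 months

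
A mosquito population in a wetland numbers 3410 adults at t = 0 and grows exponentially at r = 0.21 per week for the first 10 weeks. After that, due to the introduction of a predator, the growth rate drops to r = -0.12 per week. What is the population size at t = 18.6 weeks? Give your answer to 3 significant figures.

Phase 1: N(10) = 3410·e^(0.21×10) = 3410·e^2.1 = 27846.6.
Phase 2 runs for 18.6 − 10 = 8.6 weeks at r = -0.12.
N(18.6) = 27846.6·e^(-0.12×8.6) = 27846.6·e^-1.032 = 9921.58.

9920 adults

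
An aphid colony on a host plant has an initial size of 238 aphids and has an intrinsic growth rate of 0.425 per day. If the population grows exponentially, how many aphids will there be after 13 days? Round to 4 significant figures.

59710 aphids

N(t) = N₀·e^(rt) = 238 × e^(0.425×13) = 238 × e^5.525.
e^5.525 ≈ 250.89, so N ≈ 238 × 250.89 = 59710.9.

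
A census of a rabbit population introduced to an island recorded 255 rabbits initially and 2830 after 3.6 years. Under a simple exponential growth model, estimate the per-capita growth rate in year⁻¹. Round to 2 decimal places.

0.67 per year

From N(t) = N₀·e^(rt): e^(r·3.6) = 2830/255 = 11.098.
r·3.6 = ln(11.098) = 2.4068, so r = 2.4068/3.6 = 0.66855.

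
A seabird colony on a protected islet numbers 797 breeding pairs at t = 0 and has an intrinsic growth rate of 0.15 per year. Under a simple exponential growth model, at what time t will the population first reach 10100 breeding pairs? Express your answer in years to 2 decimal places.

16.93 years

Set N₀·e^(rt) = 10100: e^(0.15·t) = 10100/797 = 12.673.
0.15·t = ln(12.673) = 2.5394, so t = 2.5394/0.15 = 16.93.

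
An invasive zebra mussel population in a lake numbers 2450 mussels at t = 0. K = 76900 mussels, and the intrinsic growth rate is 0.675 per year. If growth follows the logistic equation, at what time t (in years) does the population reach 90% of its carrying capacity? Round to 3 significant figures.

A = (K − N₀)/N₀ = (76900 − 2450)/2450 = 30.388.
Solve 76900/(1 + 30.388·e^(−0.675t)) = 69210: 1 + 30.388·e^(−0.675t) = 1.1111, so e^(−0.675t) = 0.00365644.
−0.675·t = ln(0.00365644) = -5.6113, so t = 5.6113/0.675 = 8.313.

8.31 years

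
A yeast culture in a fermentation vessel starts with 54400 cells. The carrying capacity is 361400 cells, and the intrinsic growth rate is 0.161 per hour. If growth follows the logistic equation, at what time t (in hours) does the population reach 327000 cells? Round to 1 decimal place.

A = (K − N₀)/N₀ = (361400 − 54400)/54400 = 5.6434.
Solve 361400/(1 + 5.6434·e^(−0.161t)) = 327000: 1 + 5.6434·e^(−0.161t) = 1.1052, so e^(−0.161t) = 0.0186411.
−0.161·t = ln(0.0186411) = -3.9824, so t = 3.9824/0.161 = 24.735.

24.7 hours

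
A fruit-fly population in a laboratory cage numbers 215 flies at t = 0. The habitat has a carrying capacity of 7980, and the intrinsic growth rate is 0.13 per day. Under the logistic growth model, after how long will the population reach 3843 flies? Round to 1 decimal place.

A = (K − N₀)/N₀ = (7980 − 215)/215 = 36.116.
Solve 7980/(1 + 36.116·e^(−0.13t)) = 3843: 1 + 36.116·e^(−0.13t) = 2.0765, so e^(−0.13t) = 0.0298066.
−0.13·t = ln(0.0298066) = -3.513, so t = 3.513/0.13 = 27.023.

27.0 days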